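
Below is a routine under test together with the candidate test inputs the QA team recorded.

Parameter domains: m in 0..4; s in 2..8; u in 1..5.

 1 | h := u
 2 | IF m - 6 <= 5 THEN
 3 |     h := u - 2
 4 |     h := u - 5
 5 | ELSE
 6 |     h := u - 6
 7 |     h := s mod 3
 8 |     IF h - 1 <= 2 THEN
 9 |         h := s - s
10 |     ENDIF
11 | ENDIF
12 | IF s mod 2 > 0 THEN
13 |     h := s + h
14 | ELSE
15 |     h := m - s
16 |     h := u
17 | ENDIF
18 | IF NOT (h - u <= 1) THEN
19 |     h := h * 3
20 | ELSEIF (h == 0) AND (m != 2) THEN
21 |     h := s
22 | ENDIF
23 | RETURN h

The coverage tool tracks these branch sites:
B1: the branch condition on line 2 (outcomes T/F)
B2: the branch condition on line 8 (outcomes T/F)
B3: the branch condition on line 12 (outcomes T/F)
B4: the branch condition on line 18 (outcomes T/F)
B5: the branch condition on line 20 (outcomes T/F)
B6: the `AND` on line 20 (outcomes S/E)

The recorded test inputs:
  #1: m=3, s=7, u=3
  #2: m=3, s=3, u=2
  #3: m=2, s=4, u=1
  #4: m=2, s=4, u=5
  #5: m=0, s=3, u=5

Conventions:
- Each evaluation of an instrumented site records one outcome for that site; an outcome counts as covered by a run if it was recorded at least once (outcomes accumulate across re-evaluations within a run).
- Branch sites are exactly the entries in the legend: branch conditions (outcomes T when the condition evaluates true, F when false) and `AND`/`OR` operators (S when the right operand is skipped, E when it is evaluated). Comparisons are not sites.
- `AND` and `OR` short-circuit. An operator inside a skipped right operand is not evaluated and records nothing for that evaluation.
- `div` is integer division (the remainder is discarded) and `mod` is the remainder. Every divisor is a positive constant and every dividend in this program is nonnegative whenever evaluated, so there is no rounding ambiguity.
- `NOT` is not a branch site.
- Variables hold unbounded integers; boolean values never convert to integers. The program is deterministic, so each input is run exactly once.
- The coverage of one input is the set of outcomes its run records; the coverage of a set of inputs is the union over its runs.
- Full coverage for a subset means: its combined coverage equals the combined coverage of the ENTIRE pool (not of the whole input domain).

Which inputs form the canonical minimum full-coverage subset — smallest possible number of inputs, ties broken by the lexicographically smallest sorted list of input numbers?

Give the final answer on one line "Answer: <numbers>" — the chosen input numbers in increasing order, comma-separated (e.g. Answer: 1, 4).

#1 (m=3, s=7, u=3) -> B1->T, B3->T, B4->T; covered: B1=T, B3=T, B4=T
#2 (m=3, s=3, u=2) -> B1->T, B3->T, B4->F, B6->E, B5->T; covered: B1=T, B3=T, B4=F, B5=T, B6=E
#3 (m=2, s=4, u=1) -> B1->T, B3->F, B4->F, B6->S, B5->F; covered: B1=T, B3=F, B4=F, B5=F, B6=S
#4 (m=2, s=4, u=5) -> B1->T, B3->F, B4->F, B6->S, B5->F; covered: B1=T, B3=F, B4=F, B5=F, B6=S
#5 (m=0, s=3, u=5) -> B1->T, B3->T, B4->F, B6->S, B5->F; covered: B1=T, B3=T, B4=F, B5=F, B6=S
pool-wide coverage (9 outcomes): B1=T, B3=T, B3=F, B4=T, B4=F, B5=T, B5=F, B6=S, B6=E
every size-1 subset falls short of the 9 outcomes (best: 5/9)
every size-2 subset falls short of the 9 outcomes (best: 8/9)
the canonical winner is {1, 2, 3}: size 3, full 9-outcome coverage, earliest index list among size-3 covers

Answer: 1, 2, 3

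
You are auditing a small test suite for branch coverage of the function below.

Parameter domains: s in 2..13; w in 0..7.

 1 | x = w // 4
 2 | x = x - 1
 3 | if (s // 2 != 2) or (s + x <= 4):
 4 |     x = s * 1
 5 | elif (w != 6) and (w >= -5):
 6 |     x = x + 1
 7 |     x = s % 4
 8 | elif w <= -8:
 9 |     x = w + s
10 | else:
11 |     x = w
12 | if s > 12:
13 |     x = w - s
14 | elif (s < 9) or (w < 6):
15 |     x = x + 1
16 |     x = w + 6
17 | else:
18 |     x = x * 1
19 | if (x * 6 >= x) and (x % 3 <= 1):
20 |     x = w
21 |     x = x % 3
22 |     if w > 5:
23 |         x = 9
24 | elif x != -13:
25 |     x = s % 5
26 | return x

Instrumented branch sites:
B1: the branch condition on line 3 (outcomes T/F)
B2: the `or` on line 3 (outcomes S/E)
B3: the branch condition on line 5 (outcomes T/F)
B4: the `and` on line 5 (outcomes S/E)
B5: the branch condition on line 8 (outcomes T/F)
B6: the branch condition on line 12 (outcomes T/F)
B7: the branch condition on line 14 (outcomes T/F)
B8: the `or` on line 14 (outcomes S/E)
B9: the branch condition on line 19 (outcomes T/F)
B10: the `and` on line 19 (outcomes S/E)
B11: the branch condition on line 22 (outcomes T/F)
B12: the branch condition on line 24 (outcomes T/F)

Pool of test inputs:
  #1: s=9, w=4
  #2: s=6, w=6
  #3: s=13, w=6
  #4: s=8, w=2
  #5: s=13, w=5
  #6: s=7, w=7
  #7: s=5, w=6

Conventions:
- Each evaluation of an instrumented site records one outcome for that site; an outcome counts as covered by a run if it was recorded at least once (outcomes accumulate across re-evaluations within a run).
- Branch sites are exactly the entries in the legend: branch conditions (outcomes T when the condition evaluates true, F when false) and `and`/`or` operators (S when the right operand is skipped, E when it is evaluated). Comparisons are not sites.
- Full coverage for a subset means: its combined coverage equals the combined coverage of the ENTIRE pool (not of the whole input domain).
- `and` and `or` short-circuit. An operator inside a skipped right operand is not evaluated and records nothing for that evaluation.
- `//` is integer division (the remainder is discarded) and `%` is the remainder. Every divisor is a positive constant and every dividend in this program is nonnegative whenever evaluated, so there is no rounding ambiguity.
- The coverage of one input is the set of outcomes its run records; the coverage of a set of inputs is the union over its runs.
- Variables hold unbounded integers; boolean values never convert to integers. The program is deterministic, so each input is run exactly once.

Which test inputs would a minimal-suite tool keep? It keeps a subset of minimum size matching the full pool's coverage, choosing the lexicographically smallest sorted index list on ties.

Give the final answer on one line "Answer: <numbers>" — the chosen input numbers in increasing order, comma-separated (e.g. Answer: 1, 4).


input #1 (s=9, w=4): events B2->S, B1->T, B6->F, B8->E, B7->T, B10->E, B9->T, B11->F; covers B1=T, B2=S, B6=F, B7=T, B8=E, B9=T, B10=E, B11=F
input #2 (s=6, w=6): events B2->S, B1->T, B6->F, B8->S, B7->T, B10->E, B9->T, B11->T; covers B1=T, B2=S, B6=F, B7=T, B8=S, B9=T, B10=E, B11=T
input #3 (s=13, w=6): events B2->S, B1->T, B6->T, B10->S, B9->F, B12->T; covers B1=T, B2=S, B6=T, B9=F, B10=S, B12=T
input #4 (s=8, w=2): events B2->S, B1->T, B6->F, B8->S, B7->T, B10->E, B9->F, B12->T; covers B1=T, B2=S, B6=F, B7=T, B8=S, B9=F, B10=E, B12=T
input #5 (s=13, w=5): events B2->S, B1->T, B6->T, B10->S, B9->F, B12->T; covers B1=T, B2=S, B6=T, B9=F, B10=S, B12=T
input #6 (s=7, w=7): events B2->S, B1->T, B6->F, B8->S, B7->T, B10->E, B9->T, B11->T; covers B1=T, B2=S, B6=F, B7=T, B8=S, B9=T, B10=E, B11=T
input #7 (s=5, w=6): events B2->E, B1->F, B4->S, B3->F, B5->F, B6->F, B8->S, B7->T, B10->E, B9->T, B11->T; covers B1=F, B2=E, B3=F, B4=S, B5=F, B6=F, B7=T, B8=S, B9=T, B10=E, B11=T
pool-wide coverage (19 outcomes): B1=T, B1=F, B2=S, B2=E, B3=F, B4=S, B5=F, B6=T, B6=F, B7=T, B8=S, B8=E, B9=T, B9=F, B10=S, B10=E, B11=T, B11=F, B12=T
size 1 is not enough: best union over all size-1 subsets is 11/19
size 2 is not enough: best union over all size-2 subsets is 17/19
at size 3, {1, 3, 7} reaches all 19 outcomes; every lexicographically earlier size-3 subset fails
Answer: 1, 3, 7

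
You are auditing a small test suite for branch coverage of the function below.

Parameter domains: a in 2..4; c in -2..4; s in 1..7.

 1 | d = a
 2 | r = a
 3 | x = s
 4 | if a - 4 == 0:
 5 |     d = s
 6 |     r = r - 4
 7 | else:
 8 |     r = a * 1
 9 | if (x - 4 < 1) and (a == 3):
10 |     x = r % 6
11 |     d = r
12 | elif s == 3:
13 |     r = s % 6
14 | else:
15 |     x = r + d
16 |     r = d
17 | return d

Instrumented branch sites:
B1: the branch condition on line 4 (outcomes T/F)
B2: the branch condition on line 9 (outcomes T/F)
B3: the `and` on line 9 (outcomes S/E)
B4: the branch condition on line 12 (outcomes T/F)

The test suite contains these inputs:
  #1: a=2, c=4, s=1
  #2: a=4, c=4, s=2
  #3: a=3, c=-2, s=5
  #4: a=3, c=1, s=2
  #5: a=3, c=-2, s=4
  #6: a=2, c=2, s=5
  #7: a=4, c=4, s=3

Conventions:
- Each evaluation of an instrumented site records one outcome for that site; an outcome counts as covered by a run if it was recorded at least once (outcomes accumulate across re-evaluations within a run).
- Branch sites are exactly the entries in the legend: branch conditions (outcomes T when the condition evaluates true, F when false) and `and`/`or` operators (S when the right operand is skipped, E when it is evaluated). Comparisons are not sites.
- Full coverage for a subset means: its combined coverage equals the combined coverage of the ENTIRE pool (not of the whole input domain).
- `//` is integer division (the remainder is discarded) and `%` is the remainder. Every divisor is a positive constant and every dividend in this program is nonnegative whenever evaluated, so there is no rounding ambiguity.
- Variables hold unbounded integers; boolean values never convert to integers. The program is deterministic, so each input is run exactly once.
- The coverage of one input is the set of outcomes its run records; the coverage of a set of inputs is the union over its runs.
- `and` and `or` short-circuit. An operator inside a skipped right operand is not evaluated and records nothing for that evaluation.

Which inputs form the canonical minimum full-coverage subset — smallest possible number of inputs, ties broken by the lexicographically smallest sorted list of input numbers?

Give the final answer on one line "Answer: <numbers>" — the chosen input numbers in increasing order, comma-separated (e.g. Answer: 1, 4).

input #1, a=2, c=4, s=1: events B1->F, B3->E, B2->F, B4->F; outcomes B1=F, B2=F, B3=E, B4=F
input #2, a=4, c=4, s=2: events B1->T, B3->E, B2->F, B4->F; outcomes B1=T, B2=F, B3=E, B4=F
input #3, a=3, c=-2, s=5: events B1->F, B3->S, B2->F, B4->F; outcomes B1=F, B2=F, B3=S, B4=F
input #4, a=3, c=1, s=2: events B1->F, B3->E, B2->T; outcomes B1=F, B2=T, B3=E
input #5, a=3, c=-2, s=4: events B1->F, B3->E, B2->T; outcomes B1=F, B2=T, B3=E
input #6, a=2, c=2, s=5: events B1->F, B3->S, B2->F, B4->F; outcomes B1=F, B2=F, B3=S, B4=F
input #7, a=4, c=4, s=3: events B1->T, B3->E, B2->F, B4->T; outcomes B1=T, B2=F, B3=E, B4=T
the full pool covers 8 outcomes: B1=T, B1=F, B2=T, B2=F, B3=S, B3=E, B4=T, B4=F
checked all size-1 subsets: none covers 8 outcomes (max 4/8)
checked all size-2 subsets: none covers 8 outcomes (max 7/8)
the canonical winner is {3, 4, 7}: size 3, full 8-outcome coverage, earliest index list among size-3 covers

Answer: 3, 4, 7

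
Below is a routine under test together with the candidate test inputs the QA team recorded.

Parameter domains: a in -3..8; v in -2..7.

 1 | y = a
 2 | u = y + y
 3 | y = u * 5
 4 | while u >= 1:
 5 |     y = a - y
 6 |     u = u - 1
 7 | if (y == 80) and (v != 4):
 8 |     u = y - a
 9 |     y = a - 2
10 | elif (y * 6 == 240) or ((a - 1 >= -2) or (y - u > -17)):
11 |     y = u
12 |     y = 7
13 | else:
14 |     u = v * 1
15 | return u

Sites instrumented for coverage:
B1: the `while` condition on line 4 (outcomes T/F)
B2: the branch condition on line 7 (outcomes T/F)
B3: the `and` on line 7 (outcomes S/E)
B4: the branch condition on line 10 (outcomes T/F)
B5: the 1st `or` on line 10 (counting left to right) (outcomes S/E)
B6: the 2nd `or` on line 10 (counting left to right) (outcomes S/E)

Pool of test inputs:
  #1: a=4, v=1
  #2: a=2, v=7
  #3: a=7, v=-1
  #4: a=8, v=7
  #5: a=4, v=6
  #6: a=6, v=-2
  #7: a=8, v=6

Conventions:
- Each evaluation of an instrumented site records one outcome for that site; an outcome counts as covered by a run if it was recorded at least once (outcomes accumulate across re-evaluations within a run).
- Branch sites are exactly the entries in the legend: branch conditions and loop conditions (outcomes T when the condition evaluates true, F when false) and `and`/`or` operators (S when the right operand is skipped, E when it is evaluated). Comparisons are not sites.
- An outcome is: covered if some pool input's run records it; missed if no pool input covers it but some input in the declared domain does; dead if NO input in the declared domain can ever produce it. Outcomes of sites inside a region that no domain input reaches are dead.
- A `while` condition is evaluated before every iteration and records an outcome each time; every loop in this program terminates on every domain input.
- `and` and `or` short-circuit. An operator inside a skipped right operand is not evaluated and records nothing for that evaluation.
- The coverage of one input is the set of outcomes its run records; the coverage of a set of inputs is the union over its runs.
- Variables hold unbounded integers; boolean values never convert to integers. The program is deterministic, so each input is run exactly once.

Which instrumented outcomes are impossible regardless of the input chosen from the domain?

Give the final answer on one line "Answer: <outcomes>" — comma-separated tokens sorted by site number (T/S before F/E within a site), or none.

running all 120 domain inputs and tallying outcomes:
  reachable outcomes have witnesses, e.g. B1=T (e.g. a=1, v=-2), B1=F (e.g. a=-3, v=-2), B2=T (e.g. a=8, v=-2), B2=F (e.g. a=-3, v=-2)

Answer: none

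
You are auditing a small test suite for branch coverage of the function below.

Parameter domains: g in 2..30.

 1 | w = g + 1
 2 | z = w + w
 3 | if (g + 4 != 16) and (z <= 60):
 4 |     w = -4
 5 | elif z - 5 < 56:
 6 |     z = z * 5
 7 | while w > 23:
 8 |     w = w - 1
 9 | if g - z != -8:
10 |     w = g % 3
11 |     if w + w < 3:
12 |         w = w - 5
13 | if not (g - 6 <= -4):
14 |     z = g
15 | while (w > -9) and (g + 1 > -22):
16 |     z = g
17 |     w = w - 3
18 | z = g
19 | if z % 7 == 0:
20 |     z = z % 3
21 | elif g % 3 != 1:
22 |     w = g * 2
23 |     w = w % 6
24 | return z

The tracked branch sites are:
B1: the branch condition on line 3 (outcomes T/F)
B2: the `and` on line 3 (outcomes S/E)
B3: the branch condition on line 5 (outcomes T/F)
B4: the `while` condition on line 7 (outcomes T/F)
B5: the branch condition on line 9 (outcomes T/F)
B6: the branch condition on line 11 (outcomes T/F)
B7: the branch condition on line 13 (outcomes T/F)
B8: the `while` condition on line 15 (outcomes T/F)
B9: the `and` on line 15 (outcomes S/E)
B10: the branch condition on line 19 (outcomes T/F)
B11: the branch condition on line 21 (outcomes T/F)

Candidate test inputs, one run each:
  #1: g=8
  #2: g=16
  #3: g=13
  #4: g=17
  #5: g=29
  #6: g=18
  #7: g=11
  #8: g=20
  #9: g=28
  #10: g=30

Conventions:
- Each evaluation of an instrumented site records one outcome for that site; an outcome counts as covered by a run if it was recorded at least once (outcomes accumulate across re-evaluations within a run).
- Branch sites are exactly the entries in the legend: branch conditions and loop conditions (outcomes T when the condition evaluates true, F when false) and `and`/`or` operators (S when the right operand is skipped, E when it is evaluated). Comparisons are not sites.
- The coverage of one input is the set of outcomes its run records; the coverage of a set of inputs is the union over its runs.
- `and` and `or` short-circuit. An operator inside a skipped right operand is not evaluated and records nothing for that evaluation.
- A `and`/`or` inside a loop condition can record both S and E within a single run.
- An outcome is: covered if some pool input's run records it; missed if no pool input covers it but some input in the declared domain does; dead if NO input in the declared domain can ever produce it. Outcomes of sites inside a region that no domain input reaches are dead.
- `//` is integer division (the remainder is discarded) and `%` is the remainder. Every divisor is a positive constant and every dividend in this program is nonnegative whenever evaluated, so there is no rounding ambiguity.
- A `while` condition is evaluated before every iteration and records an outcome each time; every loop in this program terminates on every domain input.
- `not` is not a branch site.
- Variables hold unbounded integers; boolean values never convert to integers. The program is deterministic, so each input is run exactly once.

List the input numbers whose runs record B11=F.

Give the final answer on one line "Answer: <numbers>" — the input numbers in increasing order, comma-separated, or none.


input #1 (g=8): does not produce B11=F
input #2 (g=16): produces B11=F
input #3 (g=13): produces B11=F
input #4 (g=17): does not produce B11=F
input #5 (g=29): does not produce B11=F
input #6 (g=18): does not produce B11=F
input #7 (g=11): does not produce B11=F
input #8 (g=20): does not produce B11=F
input #9 (g=28): does not produce B11=F
input #10 (g=30): does not produce B11=F
Answer: 2, 3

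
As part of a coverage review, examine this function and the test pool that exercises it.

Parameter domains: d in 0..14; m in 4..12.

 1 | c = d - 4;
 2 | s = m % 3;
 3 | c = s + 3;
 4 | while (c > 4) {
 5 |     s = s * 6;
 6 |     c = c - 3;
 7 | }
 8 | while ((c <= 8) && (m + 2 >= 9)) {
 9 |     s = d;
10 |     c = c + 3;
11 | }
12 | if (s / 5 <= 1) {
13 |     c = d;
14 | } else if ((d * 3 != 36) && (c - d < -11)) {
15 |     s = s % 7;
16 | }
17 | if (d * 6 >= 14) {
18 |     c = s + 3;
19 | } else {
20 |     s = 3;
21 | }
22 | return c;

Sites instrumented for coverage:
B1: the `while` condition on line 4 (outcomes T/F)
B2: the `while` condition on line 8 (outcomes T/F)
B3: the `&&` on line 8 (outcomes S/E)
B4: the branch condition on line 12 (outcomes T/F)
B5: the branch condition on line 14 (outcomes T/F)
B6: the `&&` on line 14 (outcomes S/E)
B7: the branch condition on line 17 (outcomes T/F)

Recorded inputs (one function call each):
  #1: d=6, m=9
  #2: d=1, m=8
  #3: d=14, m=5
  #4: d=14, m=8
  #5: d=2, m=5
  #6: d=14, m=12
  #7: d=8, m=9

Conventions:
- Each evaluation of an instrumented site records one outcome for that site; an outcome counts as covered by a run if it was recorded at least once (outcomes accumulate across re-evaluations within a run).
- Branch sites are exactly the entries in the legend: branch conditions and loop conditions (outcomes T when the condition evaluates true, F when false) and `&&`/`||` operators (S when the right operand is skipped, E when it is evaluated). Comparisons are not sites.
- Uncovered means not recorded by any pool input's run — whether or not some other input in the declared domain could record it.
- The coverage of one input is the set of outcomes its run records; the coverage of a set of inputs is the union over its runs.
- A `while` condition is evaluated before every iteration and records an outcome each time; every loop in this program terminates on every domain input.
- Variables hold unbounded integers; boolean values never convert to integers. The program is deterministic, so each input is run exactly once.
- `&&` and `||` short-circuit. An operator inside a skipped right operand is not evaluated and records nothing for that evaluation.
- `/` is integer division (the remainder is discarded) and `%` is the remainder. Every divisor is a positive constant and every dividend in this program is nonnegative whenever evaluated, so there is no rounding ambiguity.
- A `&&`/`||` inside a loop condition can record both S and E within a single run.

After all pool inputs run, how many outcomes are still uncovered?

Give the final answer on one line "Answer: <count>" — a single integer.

input #1, d=6, m=9: events B1->F, B3->E, B2->T, B3->E, B2->T, B3->S, B2->F, B4->T, B7->T; outcomes B1=F, B2=T, B2=F, B3=S, B3=E, B4=T, B7=T
input #2, d=1, m=8: events B1->T, B1->F, B3->E, B2->T, B3->E, B2->T, B3->E, B2->T, B3->S, B2->F, B4->T, B7->F; outcomes B1=T, B1=F, B2=T, B2=F, B3=S, B3=E, B4=T, B7=F
input #3, d=14, m=5: events B1->T, B1->F, B3->E, B2->F, B4->F, B6->E, B5->T, B7->T; outcomes B1=T, B1=F, B2=F, B3=E, B4=F, B5=T, B6=E, B7=T
input #4, d=14, m=8: events B1->T, B1->F, B3->E, B2->T, B3->E, B2->T, B3->E, B2->T, B3->S, B2->F, B4->F, B6->E, B5->F, B7->T; outcomes B1=T, B1=F, B2=T, B2=F, B3=S, B3=E, B4=F, B5=F, B6=E, B7=T
input #5, d=2, m=5: events B1->T, B1->F, B3->E, B2->F, B4->F, B6->E, B5->F, B7->F; outcomes B1=T, B1=F, B2=F, B3=E, B4=F, B5=F, B6=E, B7=F
input #6, d=14, m=12: events B1->F, B3->E, B2->T, B3->E, B2->T, B3->S, B2->F, B4->F, B6->E, B5->F, B7->T; outcomes B1=F, B2=T, B2=F, B3=S, B3=E, B4=F, B5=F, B6=E, B7=T
input #7, d=8, m=9: events B1->F, B3->E, B2->T, B3->E, B2->T, B3->S, B2->F, B4->T, B7->T; outcomes B1=F, B2=T, B2=F, B3=S, B3=E, B4=T, B7=T
union over the pool: B1=T, B1=F, B2=T, B2=F, B3=S, B3=E, B4=T, B4=F, B5=T, B5=F, B6=E, B7=T, B7=F
uncovered (1 of 14): B6=S

Answer: 1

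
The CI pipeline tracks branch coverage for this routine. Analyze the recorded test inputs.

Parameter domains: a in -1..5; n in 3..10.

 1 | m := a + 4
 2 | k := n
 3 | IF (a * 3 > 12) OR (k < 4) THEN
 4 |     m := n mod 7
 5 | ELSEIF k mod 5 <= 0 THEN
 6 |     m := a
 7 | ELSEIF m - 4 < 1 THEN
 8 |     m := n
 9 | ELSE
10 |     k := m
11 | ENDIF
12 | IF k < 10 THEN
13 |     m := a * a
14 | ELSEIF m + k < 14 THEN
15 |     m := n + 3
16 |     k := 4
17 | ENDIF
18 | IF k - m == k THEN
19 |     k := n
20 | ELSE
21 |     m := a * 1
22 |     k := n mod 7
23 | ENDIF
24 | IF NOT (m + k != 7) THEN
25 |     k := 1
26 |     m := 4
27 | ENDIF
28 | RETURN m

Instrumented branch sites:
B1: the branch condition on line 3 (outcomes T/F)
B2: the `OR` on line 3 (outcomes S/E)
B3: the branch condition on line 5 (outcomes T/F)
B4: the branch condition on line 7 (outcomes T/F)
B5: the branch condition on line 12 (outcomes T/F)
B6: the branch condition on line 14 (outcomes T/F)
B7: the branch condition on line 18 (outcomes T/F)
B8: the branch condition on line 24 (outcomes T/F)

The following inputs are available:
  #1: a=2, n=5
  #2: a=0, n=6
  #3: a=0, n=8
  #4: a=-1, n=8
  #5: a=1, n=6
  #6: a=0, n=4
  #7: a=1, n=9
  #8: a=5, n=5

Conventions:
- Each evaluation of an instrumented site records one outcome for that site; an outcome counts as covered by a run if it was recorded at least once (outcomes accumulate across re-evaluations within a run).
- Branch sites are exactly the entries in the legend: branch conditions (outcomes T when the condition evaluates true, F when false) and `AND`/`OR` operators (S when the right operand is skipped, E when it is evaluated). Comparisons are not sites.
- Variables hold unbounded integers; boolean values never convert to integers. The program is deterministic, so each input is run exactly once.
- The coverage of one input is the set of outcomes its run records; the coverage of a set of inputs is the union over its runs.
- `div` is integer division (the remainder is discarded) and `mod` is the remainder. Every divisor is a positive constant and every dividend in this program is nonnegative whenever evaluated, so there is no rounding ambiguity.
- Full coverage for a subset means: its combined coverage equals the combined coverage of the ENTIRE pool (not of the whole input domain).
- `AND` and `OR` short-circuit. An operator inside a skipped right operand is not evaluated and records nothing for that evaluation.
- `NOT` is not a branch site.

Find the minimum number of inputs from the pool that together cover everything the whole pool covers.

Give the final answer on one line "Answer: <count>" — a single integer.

input #1 (a=2, n=5): events B2->E, B1->F, B3->T, B5->T, B7->F, B8->T; covers B1=F, B2=E, B3=T, B5=T, B7=F, B8=T
input #2 (a=0, n=6): events B2->E, B1->F, B3->F, B4->T, B5->T, B7->T, B8->F; covers B1=F, B2=E, B3=F, B4=T, B5=T, B7=T, B8=F
input #3 (a=0, n=8): events B2->E, B1->F, B3->F, B4->T, B5->T, B7->T, B8->F; covers B1=F, B2=E, B3=F, B4=T, B5=T, B7=T, B8=F
input #4 (a=-1, n=8): events B2->E, B1->F, B3->F, B4->T, B5->T, B7->F, B8->F; covers B1=F, B2=E, B3=F, B4=T, B5=T, B7=F, B8=F
input #5 (a=1, n=6): events B2->E, B1->F, B3->F, B4->F, B5->T, B7->F, B8->T; covers B1=F, B2=E, B3=F, B4=F, B5=T, B7=F, B8=T
input #6 (a=0, n=4): events B2->E, B1->F, B3->F, B4->T, B5->T, B7->T, B8->F; covers B1=F, B2=E, B3=F, B4=T, B5=T, B7=T, B8=F
input #7 (a=1, n=9): events B2->E, B1->F, B3->F, B4->F, B5->T, B7->F, B8->F; covers B1=F, B2=E, B3=F, B4=F, B5=T, B7=F, B8=F
input #8 (a=5, n=5): events B2->S, B1->T, B5->T, B7->F, B8->F; covers B1=T, B2=S, B5=T, B7=F, B8=F
together the pool reaches 13 outcomes: B1=T, B1=F, B2=S, B2=E, B3=T, B3=F, B4=T, B4=F, B5=T, B7=T, B7=F, B8=T, B8=F
size 1 is not enough: best union over all size-1 subsets is 7/13
size 2 is not enough: best union over all size-2 subsets is 10/13
size 3 is not enough: best union over all size-3 subsets is 12/13
at size 4, {1, 2, 5, 8} reaches all 13 outcomes; every lexicographically earlier size-4 subset fails

Answer: 4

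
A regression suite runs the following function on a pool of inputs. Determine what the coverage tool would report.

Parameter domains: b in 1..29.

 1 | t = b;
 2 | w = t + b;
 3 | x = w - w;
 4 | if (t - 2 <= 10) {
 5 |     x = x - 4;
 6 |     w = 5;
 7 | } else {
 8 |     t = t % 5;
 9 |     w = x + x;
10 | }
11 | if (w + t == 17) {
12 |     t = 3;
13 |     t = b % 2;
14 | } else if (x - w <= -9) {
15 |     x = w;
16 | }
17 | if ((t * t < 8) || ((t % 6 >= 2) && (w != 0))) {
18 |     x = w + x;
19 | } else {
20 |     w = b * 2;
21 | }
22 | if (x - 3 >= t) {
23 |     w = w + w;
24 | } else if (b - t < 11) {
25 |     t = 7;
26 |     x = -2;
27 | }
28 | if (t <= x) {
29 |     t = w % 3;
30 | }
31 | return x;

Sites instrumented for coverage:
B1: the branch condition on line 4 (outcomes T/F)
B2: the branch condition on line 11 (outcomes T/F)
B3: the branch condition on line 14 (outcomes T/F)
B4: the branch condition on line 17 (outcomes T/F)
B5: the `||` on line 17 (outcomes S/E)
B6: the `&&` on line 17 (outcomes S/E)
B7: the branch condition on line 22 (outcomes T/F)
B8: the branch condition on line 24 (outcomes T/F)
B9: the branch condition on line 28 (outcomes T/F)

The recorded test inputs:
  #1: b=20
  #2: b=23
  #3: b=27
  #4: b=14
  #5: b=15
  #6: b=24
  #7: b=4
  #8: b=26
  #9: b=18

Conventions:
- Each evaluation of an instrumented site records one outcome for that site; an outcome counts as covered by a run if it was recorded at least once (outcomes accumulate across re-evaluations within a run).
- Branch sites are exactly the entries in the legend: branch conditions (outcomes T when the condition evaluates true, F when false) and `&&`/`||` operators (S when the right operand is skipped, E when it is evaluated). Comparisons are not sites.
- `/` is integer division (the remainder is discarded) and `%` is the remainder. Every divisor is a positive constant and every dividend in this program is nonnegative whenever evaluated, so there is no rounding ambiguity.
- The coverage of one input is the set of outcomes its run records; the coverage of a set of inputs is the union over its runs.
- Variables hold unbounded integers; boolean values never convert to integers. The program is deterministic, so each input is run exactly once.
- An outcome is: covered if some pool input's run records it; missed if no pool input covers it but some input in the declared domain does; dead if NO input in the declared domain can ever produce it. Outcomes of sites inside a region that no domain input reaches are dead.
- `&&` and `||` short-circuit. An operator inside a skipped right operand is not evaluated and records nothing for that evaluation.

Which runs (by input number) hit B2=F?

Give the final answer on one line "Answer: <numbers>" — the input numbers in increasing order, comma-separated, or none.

input #1 (b=20): hits B2=F
input #2 (b=23): hits B2=F
input #3 (b=27): hits B2=F
input #4 (b=14): hits B2=F
input #5 (b=15): hits B2=F
input #6 (b=24): hits B2=F
input #7 (b=4): hits B2=F
input #8 (b=26): hits B2=F
input #9 (b=18): hits B2=F

Answer: 1, 2, 3, 4, 5, 6, 7, 8, 9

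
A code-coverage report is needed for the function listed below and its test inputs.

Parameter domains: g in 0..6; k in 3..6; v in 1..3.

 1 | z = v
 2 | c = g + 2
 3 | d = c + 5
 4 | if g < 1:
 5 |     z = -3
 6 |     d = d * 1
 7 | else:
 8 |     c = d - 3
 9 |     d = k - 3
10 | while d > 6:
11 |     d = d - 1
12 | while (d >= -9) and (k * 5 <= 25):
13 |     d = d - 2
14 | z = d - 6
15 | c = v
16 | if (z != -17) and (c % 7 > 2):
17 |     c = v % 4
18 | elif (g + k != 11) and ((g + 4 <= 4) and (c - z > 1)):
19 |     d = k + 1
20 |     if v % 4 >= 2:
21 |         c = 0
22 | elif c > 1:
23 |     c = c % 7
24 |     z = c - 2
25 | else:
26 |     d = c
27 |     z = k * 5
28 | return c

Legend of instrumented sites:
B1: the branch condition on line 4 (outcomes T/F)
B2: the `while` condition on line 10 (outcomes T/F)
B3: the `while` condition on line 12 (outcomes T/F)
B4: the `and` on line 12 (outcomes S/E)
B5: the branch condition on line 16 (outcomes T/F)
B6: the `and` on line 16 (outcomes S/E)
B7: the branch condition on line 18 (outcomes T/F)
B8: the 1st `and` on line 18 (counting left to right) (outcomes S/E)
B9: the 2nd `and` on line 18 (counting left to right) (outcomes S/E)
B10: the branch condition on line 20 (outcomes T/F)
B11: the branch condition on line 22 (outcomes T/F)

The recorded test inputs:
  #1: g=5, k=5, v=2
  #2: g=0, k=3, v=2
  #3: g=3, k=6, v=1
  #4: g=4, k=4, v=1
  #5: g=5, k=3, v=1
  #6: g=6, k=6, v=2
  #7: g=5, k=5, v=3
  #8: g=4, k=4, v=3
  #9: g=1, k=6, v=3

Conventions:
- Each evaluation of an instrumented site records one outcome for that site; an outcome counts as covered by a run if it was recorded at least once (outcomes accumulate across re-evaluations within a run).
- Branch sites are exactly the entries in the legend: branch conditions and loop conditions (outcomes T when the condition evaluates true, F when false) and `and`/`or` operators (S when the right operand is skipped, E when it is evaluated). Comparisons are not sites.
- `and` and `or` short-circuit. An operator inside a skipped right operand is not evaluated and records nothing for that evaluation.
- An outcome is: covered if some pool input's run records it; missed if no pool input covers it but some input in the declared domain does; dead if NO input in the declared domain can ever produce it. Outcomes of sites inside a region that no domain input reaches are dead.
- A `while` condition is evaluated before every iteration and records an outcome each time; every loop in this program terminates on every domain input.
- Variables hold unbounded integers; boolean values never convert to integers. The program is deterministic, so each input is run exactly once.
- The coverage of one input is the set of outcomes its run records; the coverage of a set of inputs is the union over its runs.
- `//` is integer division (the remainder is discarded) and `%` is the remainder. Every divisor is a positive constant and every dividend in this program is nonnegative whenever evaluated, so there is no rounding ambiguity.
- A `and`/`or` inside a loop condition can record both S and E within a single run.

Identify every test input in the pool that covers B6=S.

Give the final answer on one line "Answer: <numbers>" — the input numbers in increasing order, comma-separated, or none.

input #1 (g=5, k=5, v=2): does not produce B6=S
input #2 (g=0, k=3, v=2): does not produce B6=S
input #3 (g=3, k=6, v=1): does not produce B6=S
input #4 (g=4, k=4, v=1): produces B6=S
input #5 (g=5, k=3, v=1): does not produce B6=S
input #6 (g=6, k=6, v=2): does not produce B6=S
input #7 (g=5, k=5, v=3): does not produce B6=S
input #8 (g=4, k=4, v=3): produces B6=S
input #9 (g=1, k=6, v=3): does not produce B6=S

Answer: 4, 8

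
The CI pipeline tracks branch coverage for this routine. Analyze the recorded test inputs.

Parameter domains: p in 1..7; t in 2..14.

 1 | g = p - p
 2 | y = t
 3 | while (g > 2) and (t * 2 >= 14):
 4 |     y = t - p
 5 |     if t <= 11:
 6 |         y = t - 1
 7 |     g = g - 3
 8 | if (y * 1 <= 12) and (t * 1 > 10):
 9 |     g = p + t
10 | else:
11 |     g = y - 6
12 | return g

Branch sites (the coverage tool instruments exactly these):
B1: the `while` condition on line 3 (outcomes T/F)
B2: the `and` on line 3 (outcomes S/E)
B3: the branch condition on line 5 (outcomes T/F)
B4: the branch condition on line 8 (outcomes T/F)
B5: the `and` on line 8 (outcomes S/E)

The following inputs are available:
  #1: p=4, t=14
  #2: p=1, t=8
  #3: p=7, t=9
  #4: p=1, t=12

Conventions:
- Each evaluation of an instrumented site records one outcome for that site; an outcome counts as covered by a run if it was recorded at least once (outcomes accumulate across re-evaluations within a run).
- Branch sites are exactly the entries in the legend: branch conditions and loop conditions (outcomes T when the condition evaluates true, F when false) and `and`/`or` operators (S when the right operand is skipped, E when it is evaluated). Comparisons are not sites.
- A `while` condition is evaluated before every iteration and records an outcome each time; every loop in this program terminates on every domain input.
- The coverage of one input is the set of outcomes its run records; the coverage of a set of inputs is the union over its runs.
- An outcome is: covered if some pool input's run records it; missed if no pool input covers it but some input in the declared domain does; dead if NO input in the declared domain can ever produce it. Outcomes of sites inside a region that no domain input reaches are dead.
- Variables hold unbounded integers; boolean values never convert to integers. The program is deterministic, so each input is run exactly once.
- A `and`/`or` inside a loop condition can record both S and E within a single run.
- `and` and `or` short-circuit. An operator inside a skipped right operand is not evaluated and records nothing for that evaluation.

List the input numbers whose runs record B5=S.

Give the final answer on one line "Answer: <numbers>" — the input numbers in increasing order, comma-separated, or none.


input #1 (p=4, t=14): records B5=S
input #2 (p=1, t=8): does not record B5=S
input #3 (p=7, t=9): does not record B5=S
input #4 (p=1, t=12): does not record B5=S
Answer: 1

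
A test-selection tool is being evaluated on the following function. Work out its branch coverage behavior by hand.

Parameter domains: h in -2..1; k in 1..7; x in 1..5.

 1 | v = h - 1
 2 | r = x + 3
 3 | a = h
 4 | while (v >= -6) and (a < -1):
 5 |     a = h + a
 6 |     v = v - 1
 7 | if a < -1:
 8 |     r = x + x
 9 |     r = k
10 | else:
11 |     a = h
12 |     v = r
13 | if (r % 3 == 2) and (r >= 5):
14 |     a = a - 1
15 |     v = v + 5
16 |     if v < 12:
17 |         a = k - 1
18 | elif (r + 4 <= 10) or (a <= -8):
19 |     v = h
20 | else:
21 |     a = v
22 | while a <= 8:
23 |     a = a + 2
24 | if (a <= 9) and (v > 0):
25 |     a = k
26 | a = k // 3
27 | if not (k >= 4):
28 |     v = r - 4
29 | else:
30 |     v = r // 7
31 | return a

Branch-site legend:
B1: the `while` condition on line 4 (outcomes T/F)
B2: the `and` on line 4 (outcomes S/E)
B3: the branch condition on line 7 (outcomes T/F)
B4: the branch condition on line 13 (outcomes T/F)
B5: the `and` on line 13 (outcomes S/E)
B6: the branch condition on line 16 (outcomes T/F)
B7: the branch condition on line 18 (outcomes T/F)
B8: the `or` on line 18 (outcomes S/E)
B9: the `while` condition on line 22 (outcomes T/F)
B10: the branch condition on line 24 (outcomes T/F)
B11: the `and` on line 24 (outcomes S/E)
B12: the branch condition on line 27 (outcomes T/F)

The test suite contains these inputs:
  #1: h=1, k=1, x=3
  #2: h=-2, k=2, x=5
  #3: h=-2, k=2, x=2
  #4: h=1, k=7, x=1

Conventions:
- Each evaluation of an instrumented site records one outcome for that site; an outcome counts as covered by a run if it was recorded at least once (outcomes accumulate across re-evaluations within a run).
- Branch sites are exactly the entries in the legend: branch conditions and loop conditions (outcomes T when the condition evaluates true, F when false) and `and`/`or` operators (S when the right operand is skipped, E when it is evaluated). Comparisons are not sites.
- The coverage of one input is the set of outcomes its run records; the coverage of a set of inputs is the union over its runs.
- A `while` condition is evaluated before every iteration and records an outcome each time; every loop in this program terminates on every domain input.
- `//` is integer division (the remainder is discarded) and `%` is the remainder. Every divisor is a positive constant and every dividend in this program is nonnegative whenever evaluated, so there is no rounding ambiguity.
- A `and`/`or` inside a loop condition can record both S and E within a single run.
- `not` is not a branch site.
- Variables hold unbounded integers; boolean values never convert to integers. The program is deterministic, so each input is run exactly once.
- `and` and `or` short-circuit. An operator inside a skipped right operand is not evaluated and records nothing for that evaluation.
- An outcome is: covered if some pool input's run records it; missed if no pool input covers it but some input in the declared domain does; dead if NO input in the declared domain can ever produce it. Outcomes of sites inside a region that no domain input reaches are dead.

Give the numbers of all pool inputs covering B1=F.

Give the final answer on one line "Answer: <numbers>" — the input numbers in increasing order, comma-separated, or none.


input #1 (h=1, k=1, x=3): produces B1=F
input #2 (h=-2, k=2, x=5): produces B1=F
input #3 (h=-2, k=2, x=2): produces B1=F
input #4 (h=1, k=7, x=1): produces B1=F
Answer: 1, 2, 3, 4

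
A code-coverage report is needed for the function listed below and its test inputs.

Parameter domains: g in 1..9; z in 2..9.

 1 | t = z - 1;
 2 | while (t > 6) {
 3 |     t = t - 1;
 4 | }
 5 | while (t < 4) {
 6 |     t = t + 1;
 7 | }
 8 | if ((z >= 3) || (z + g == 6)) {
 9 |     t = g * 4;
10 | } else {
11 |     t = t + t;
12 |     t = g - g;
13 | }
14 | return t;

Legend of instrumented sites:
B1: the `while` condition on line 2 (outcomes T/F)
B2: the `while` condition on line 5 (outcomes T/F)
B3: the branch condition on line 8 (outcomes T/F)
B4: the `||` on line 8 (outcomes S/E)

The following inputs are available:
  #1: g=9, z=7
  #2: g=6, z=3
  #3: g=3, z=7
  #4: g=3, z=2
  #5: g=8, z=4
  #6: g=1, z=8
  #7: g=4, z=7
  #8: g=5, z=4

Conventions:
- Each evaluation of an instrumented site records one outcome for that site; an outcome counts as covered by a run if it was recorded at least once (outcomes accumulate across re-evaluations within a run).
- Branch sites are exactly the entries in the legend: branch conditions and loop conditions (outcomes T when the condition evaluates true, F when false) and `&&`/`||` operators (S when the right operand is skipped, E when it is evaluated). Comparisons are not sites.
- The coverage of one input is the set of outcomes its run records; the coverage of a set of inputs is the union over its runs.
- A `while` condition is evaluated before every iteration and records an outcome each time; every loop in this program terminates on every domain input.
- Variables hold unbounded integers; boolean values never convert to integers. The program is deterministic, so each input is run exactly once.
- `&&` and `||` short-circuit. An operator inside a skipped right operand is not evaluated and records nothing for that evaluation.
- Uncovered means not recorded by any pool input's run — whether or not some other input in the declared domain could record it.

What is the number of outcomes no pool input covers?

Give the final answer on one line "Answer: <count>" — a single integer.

run #1 (g=9, z=7) runs B1->F, B2->F, B4->S, B3->T; records B1=F, B2=F, B3=T, B4=S
run #2 (g=6, z=3) runs B1->F, B2->T, B2->T, B2->F, B4->S, B3->T; records B1=F, B2=T, B2=F, B3=T, B4=S
run #3 (g=3, z=7) runs B1->F, B2->F, B4->S, B3->T; records B1=F, B2=F, B3=T, B4=S
run #4 (g=3, z=2) runs B1->F, B2->T, B2->T, B2->T, B2->F, B4->E, B3->F; records B1=F, B2=T, B2=F, B3=F, B4=E
run #5 (g=8, z=4) runs B1->F, B2->T, B2->F, B4->S, B3->T; records B1=F, B2=T, B2=F, B3=T, B4=S
run #6 (g=1, z=8) runs B1->T, B1->F, B2->F, B4->S, B3->T; records B1=T, B1=F, B2=F, B3=T, B4=S
run #7 (g=4, z=7) runs B1->F, B2->F, B4->S, B3->T; records B1=F, B2=F, B3=T, B4=S
run #8 (g=5, z=4) runs B1->F, B2->T, B2->F, B4->S, B3->T; records B1=F, B2=T, B2=F, B3=T, B4=S
union over the pool: B1=T, B1=F, B2=T, B2=F, B3=T, B3=F, B4=S, B4=E
uncovered (0 of 8): none

Answer: 0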